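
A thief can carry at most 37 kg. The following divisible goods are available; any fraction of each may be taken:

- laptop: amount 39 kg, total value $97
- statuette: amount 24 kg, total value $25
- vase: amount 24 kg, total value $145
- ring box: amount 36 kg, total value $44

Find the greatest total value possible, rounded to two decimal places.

Take in order of value per unit:
- vase (145/24 per unit): all 24 → value 145, running total 145.00
- laptop (97/39 per unit): 13 of 39 → value 13×97/39 = 32.3333, running total 177.33
Total 177.33.

177.33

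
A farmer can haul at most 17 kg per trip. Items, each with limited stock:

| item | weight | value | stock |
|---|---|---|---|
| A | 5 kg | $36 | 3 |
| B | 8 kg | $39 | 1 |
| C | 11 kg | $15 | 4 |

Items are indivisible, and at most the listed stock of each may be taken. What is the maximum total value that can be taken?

$108

Best selections within weight 17 and stock limits:
- 3×A: weight 15, value 108
- 1×A + 1×B: weight 13, value 75
- 2×A: weight 10, value 72
Best: $108.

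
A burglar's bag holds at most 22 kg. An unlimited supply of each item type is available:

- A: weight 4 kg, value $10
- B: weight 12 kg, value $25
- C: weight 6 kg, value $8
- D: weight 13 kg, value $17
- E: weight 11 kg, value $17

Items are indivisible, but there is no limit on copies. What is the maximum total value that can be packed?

Best value-per-unit is A at 10/4, and filling with it alone uses weight 5×4=20. No mix of the others beats 5×10 = 50.

$50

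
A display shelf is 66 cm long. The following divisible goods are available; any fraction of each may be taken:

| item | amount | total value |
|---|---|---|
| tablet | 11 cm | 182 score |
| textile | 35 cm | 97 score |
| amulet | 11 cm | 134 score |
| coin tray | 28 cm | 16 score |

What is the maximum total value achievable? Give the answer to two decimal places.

Take in order of value per unit:
- tablet (182/11 per unit): all 11 → value 182, running total 182.00
- amulet (134/11 per unit): all 11 → value 134, running total 316.00
- textile (97/35 per unit): all 35 → value 97, running total 413.00
- coin tray (16/28 per unit): 9 of 28 → value 9×16/28 = 5.1429, running total 418.14
Total 418.14.

418.14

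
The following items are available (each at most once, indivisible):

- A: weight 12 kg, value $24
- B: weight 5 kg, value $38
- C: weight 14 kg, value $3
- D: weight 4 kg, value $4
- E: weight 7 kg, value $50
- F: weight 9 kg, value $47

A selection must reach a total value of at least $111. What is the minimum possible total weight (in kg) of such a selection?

21

Subsets with value ≥ 111, sorted by total weight:
- B+E+F: weight 21, value 135
- A+B+E: weight 24, value 112
Minimum weight: 21 kg.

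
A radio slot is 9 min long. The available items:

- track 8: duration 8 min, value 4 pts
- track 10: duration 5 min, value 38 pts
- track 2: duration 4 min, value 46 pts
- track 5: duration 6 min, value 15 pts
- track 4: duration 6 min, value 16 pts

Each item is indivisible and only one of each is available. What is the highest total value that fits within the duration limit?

84 pts

Check high-value combinations within 9 min:
- track 10+track 2: duration 5+4=9, value 38+46=84
- track 2: duration 4, value 46
- track 10: duration 5, value 38
- track 4: duration 6, value 16
- track 5: duration 6, value 15
Best: 84 pts.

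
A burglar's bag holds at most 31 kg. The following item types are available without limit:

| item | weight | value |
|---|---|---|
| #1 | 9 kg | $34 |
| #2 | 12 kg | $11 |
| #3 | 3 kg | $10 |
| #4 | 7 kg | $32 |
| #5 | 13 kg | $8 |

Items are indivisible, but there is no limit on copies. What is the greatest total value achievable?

Best value-per-unit is #4 at 32/7; filling with it alone gives 4×32 = 128.
Optimal mix: 1×#3 + 4×#4 → weight 31, value 138.

$138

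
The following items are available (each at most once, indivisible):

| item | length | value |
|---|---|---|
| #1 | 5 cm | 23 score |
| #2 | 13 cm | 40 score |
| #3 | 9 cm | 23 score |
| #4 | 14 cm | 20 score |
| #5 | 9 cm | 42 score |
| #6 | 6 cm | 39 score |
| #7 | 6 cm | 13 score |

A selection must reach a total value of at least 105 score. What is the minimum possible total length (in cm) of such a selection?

26

Subsets with value ≥ 105, sorted by total length:
- #1+#5+#6+#7: length 26, value 117
- #1+#2+#5: length 27, value 105
- #2+#5+#6: length 28, value 121
- #1+#3+#5+#6: length 29, value 127
Minimum length: 26 cm.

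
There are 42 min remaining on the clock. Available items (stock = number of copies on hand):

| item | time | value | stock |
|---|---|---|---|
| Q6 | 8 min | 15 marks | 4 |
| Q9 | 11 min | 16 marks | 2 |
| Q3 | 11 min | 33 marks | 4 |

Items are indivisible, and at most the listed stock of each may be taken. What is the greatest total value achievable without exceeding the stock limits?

Top feasible selections:
- 1×Q6 + 3×Q3: time 41, value 114
- 3×Q3: time 33, value 99
- 1×Q6 + 1×Q9 + 2×Q3: time 41, value 97
- 2×Q6 + 2×Q3: time 38, value 96
Best: 114 marks.

114 marks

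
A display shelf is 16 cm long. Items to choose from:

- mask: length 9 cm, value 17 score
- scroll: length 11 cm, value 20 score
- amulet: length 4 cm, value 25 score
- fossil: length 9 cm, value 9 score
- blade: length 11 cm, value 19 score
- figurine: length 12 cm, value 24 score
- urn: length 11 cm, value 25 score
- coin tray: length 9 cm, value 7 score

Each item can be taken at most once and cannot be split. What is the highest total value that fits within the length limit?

50 score

Check high-value combinations within 16 cm:
- amulet+urn: length 4+11=15, value 25+25=50
- amulet+figurine: length 4+12=16, value 25+24=49
- scroll+amulet: length 11+4=15, value 20+25=45
- amulet+blade: length 4+11=15, value 25+19=44
- mask+amulet: length 9+4=13, value 17+25=42
Best: 50 score.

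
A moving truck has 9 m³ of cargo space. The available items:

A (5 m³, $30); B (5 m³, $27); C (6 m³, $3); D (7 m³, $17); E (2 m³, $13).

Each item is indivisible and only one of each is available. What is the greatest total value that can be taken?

Check high-value combinations within 9 m³:
- A+E: volume 5+2=7, value 30+13=43
- B+E: volume 5+2=7, value 27+13=40
- A: volume 5, value 30
- D+E: volume 7+2=9, value 17+13=30
Best: $43.

$43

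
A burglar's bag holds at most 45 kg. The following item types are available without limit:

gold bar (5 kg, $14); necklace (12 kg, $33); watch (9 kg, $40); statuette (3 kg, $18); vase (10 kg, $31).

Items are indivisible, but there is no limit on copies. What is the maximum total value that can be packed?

$270

Best value-per-unit is statuette at 18/3, and filling with it alone uses weight 15×3=45. No mix of the others beats 15×18 = 270.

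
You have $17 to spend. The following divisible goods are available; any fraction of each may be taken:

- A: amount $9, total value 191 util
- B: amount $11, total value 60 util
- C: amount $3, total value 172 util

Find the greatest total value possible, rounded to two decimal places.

390.27

Take in order of value per unit:
- C (172/3 per unit): all 3 → value 172, running total 172.00
- A (191/9 per unit): all 9 → value 191, running total 363.00
- B (60/11 per unit): 5 of 11 → value 5×60/11 = 27.2727, running total 390.27
Total 390.27.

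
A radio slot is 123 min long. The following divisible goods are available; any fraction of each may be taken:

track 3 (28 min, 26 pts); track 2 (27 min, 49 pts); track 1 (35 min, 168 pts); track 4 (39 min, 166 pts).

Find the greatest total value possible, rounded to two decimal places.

403.43

Take in order of value per unit:
- track 1 (168/35 per unit): all 35 → value 168, running total 168.00
- track 4 (166/39 per unit): all 39 → value 166, running total 334.00
- track 2 (49/27 per unit): all 27 → value 49, running total 383.00
- track 3 (26/28 per unit): 22 of 28 → value 22×26/28 = 20.4286, running total 403.43
Total 403.43.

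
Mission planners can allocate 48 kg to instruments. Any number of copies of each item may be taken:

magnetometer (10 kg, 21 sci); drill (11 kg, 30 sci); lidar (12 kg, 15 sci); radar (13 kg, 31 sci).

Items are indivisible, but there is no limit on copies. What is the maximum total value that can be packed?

Best value-per-unit is drill at 30/11; filling with it alone gives 4×30 = 120.
Optimal mix: 2×drill + 2×radar → mass 48, value 122.

122 sci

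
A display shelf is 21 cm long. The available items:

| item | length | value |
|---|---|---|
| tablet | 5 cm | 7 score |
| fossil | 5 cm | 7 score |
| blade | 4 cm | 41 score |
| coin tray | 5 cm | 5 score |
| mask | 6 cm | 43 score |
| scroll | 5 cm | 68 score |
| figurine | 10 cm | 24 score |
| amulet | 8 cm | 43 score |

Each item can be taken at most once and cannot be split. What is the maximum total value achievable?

Check high-value combinations within 21 cm:
- tablet+blade+mask+scroll: length 5+4+6+5=20, value 7+41+43+68=159
- fossil+blade+mask+scroll: length 5+4+6+5=20, value 7+41+43+68=159
- blade+coin tray+mask+scroll: length 4+5+6+5=20, value 41+5+43+68=157
- mask+scroll+amulet: length 6+5+8=19, value 43+68+43=154
Best: 159 score.

159 score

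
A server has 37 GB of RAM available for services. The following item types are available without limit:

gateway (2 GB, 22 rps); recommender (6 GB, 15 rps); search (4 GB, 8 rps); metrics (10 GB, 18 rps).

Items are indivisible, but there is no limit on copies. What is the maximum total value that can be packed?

Best value-per-unit is gateway at 22/2, and filling with it alone uses memory 18×2=36. No mix of the others beats 18×22 = 396.

396 rps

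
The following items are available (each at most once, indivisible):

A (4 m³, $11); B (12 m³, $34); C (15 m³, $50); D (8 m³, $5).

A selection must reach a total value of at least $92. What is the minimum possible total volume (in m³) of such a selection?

31

Subsets with value ≥ 92, sorted by total volume:
- A+B+C: volume 31, value 95
- A+B+C+D: volume 39, value 100
Minimum volume: 31 m³.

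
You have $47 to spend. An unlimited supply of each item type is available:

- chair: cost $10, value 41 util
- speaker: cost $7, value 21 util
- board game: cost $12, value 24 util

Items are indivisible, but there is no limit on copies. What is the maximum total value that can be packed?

Best value-per-unit is chair at 41/10; filling with it alone gives 4×41 = 164.
Optimal mix: 4×chair + 1×speaker → cost 47, value 185.

185 util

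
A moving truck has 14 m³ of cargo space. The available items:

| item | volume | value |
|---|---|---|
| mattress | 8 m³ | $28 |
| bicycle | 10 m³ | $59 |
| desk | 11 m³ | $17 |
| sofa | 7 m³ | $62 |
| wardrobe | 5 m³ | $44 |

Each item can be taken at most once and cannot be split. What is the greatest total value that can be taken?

This is a 0/1 knapsack; check combinations near the capacity.
- sofa+wardrobe: volume 7+5=12, value 62+44=106
- mattress+wardrobe: volume 8+5=13, value 28+44=72
- sofa: volume 7, value 62
- bicycle: volume 10, value 59
- wardrobe: volume 5, value 44
Best: $106.

$106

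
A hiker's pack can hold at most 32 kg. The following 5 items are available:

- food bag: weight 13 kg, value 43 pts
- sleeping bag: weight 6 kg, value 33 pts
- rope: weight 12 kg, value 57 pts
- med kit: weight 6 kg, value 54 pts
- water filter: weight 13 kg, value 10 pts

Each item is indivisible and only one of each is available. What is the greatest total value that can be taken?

154 pts

Check high-value combinations within 32 kg:
- food bag+rope+med kit: weight 13+12+6=31, value 43+57+54=154
- sleeping bag+rope+med kit: weight 6+12+6=24, value 33+57+54=144
- food bag+sleeping bag+rope: weight 13+6+12=31, value 43+33+57=133
- food bag+sleeping bag+med kit: weight 13+6+6=25, value 43+33+54=130
- rope+med kit+water filter: weight 12+6+13=31, value 57+54+10=121
Best: 154 pts.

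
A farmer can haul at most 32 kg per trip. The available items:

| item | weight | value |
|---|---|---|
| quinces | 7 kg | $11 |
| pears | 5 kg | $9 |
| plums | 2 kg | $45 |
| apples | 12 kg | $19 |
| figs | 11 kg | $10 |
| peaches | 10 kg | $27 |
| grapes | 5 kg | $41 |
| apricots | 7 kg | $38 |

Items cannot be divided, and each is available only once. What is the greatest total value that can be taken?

$162

This is a 0/1 knapsack; check combinations near the capacity.
- quinces+plums+peaches+grapes+apricots: weight 7+2+10+5+7=31, value 11+45+27+41+38=162
- pears+plums+peaches+grapes+apricots: weight 5+2+10+5+7=29, value 9+45+27+41+38=160
- pears+plums+apples+grapes+apricots: weight 5+2+12+5+7=31, value 9+45+19+41+38=152
- plums+peaches+grapes+apricots: weight 2+10+5+7=24, value 45+27+41+38=151
- quinces+plums+figs+grapes+apricots: weight 7+2+11+5+7=32, value 11+45+10+41+38=145
Best: $162.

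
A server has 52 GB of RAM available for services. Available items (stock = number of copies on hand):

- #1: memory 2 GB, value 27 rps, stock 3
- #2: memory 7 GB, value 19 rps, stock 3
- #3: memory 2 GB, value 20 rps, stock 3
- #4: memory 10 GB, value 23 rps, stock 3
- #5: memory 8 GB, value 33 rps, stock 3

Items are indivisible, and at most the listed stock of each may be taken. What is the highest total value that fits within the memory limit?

278 rps

Top feasible selections:
- 3×#1 + 2×#2 + 3×#3 + 3×#5: memory 50, value 278
- 3×#1 + 2×#2 + 3×#3 + 1×#4 + 2×#5: memory 52, value 268
- 3×#1 + 3×#2 + 3×#3 + 2×#5: memory 49, value 264
Best: 278 rps.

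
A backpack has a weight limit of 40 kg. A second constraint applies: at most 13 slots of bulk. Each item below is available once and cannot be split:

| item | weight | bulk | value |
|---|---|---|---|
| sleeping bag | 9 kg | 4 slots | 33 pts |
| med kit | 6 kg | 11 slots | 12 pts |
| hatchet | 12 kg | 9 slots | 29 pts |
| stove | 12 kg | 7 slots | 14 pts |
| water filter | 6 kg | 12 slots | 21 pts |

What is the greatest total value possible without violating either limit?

62 pts

Feasible sets respecting both limits:
- sleeping bag+hatchet: weight 21, bulk 13, value 62
- sleeping bag+stove: weight 21, bulk 11, value 47
- sleeping bag: weight 9, bulk 4, value 33
Best: 62 pts.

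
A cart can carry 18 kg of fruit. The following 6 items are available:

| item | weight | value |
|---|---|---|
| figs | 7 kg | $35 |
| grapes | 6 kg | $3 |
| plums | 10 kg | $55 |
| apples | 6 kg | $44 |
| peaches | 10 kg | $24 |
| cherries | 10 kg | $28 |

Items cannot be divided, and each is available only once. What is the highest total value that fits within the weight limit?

$99

Check high-value combinations within 18 kg:
- plums+apples: weight 10+6=16, value 55+44=99
- figs+plums: weight 7+10=17, value 35+55=90
- figs+apples: weight 7+6=13, value 35+44=79
- apples+cherries: weight 6+10=16, value 44+28=72
- apples+peaches: weight 6+10=16, value 44+24=68
Best: $99.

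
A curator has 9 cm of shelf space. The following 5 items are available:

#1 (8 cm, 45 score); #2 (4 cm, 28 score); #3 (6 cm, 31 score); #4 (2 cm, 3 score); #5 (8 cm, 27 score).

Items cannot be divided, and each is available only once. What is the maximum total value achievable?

Check high-value combinations within 9 cm:
- #1: length 8, value 45
- #3+#4: length 6+2=8, value 31+3=34
- #3: length 6, value 31
- #2+#4: length 4+2=6, value 28+3=31
Best: 45 score.

45 score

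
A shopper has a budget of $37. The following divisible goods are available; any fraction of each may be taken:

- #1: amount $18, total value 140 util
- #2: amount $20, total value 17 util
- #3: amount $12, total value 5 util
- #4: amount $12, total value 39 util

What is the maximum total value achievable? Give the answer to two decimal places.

184.95

Take in order of value per unit:
- #1 (140/18 per unit): all 18 → value 140, running total 140.00
- #4 (39/12 per unit): all 12 → value 39, running total 179.00
- #2 (17/20 per unit): 7 of 20 → value 7×17/20 = 5.9500, running total 184.95
Total 184.95.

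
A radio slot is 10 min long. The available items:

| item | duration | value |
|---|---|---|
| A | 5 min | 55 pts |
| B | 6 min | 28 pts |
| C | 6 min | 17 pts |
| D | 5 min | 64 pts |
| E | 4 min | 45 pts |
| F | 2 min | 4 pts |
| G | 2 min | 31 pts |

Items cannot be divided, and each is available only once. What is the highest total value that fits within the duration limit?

Check high-value combinations within 10 min:
- A+D: duration 5+5=10, value 55+64=119
- D+E: duration 5+4=9, value 64+45=109
- A+E: duration 5+4=9, value 55+45=100
- D+F+G: duration 5+2+2=9, value 64+4+31=99
Best: 119 pts.

119 pts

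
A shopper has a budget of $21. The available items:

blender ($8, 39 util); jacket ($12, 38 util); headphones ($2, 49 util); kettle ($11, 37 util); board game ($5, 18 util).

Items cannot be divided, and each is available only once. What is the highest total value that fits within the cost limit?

125 util

Check high-value combinations within $21:
- blender+headphones+kettle: cost 8+2+11=21, value 39+49+37=125
- blender+headphones+board game: cost 8+2+5=15, value 39+49+18=106
- jacket+headphones+board game: cost 12+2+5=19, value 38+49+18=105
Best: 125 util.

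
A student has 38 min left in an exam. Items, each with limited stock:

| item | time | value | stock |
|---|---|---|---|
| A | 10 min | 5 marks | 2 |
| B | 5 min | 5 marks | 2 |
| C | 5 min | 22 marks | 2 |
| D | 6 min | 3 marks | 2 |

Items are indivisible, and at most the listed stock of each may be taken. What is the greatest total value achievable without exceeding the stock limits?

Top feasible selections:
- 1×A + 2×B + 2×C + 1×D: time 36, value 62
- 2×B + 2×C + 2×D: time 32, value 60
- 1×A + 1×B + 2×C + 2×D: time 37, value 60
Best: 62 marks.

62 marks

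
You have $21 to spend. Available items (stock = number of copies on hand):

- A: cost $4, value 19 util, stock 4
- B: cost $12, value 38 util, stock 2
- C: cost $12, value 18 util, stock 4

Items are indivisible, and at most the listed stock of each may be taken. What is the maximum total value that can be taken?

76 util

Top feasible selections:
- 4×A: cost 16, value 76
- 2×A + 1×B: cost 20, value 76
- 3×A: cost 12, value 57
- 1×A + 1×B: cost 16, value 57
Best: 76 util.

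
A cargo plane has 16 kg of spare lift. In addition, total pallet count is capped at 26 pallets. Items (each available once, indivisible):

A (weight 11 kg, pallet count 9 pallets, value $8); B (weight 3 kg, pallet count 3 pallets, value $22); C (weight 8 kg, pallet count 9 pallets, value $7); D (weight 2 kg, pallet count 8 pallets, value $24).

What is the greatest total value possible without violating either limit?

$54

Feasible sets respecting both limits:
- A+B+D: weight 16, pallet count 20, value 54
- B+C+D: weight 13, pallet count 20, value 53
- B+D: weight 5, pallet count 11, value 46
Best: $54.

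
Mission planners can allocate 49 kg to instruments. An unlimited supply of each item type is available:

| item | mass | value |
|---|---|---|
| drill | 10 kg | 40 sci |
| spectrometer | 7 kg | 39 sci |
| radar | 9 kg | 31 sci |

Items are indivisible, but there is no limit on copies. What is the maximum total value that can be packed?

Best value-per-unit is spectrometer at 39/7, and filling with it alone uses mass 7×7=49. No mix of the others beats 7×39 = 273.

273 sci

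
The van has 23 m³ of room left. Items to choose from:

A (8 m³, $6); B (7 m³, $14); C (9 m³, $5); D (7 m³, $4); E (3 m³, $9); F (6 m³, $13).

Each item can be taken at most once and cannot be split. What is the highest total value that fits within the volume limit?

$40

Check high-value combinations within 23 m³:
- B+D+E+F: volume 7+7+3+6=23, value 14+4+9+13=40
- B+E+F: volume 7+3+6=16, value 14+9+13=36
- A+B+F: volume 8+7+6=21, value 6+14+13=33
Best: $40.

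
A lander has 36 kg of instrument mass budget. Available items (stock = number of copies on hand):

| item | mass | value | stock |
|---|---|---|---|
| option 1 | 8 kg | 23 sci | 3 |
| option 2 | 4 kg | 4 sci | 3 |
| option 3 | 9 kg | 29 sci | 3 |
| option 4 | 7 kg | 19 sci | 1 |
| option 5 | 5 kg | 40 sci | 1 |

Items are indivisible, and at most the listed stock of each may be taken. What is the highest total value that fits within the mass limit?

Best selections within mass 36 and stock limits:
- 1×option 2 + 3×option 3 + 1×option 5: mass 36, value 131
- 3×option 1 + 1×option 4 + 1×option 5: mass 36, value 128
- 3×option 3 + 1×option 5: mass 32, value 127
Best: 131 sci.

131 sci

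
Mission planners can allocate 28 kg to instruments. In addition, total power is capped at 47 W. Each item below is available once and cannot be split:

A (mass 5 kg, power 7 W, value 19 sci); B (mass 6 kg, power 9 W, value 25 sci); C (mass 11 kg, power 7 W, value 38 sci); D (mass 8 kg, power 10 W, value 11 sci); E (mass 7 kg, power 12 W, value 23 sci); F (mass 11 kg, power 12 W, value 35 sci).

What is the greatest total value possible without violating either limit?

98 sci

Feasible sets respecting both limits:
- B+C+F: mass 28, power 28, value 98
- A+C+F: mass 27, power 26, value 92
- B+C+E: mass 24, power 28, value 86
Best: 98 sci.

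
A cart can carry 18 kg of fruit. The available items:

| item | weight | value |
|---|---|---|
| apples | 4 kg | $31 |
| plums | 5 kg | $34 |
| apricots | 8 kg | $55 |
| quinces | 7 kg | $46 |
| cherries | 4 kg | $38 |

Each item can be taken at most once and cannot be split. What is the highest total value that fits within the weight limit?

This is a 0/1 knapsack; check combinations near the capacity.
- plums+apricots+cherries: weight 5+8+4=17, value 34+55+38=127
- apples+apricots+cherries: weight 4+8+4=16, value 31+55+38=124
- apples+plums+apricots: weight 4+5+8=17, value 31+34+55=120
Best: $127.

$127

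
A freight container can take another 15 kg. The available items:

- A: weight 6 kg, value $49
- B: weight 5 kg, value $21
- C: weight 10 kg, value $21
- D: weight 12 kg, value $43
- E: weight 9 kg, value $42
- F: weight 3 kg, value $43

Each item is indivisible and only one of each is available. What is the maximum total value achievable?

This is a 0/1 knapsack; check combinations near the capacity.
- A+B+F: weight 6+5+3=14, value 49+21+43=113
- A+F: weight 6+3=9, value 49+43=92
- A+E: weight 6+9=15, value 49+42=91
- D+F: weight 12+3=15, value 43+43=86
Best: $113.

$113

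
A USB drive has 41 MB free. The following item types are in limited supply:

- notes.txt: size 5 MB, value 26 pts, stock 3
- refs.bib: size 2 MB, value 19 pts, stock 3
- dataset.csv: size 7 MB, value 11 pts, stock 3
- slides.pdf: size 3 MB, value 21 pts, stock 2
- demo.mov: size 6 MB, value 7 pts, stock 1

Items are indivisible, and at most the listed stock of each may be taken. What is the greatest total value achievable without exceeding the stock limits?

199 pts

Best selections within size 41 and stock limits:
- 3×notes.txt + 3×refs.bib + 2×dataset.csv + 2×slides.pdf: size 41, value 199
- 3×notes.txt + 3×refs.bib + 1×dataset.csv + 2×slides.pdf + 1×demo.mov: size 40, value 195
- 3×notes.txt + 3×refs.bib + 1×dataset.csv + 2×slides.pdf: size 34, value 188
Best: 199 pts.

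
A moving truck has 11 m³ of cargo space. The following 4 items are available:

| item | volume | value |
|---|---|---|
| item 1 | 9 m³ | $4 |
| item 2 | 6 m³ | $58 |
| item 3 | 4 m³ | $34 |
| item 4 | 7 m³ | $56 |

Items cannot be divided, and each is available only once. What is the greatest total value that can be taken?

Check high-value combinations within 11 m³:
- item 2+item 3: volume 6+4=10, value 58+34=92
- item 3+item 4: volume 4+7=11, value 34+56=90
- item 2: volume 6, value 58
- item 4: volume 7, value 56
Best: $92.

$92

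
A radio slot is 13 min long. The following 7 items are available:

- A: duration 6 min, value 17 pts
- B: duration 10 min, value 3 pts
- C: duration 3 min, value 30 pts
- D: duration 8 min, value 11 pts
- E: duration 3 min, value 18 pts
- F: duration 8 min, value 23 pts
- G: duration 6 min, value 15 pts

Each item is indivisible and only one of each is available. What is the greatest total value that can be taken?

65 pts

Check high-value combinations within 13 min:
- A+C+E: duration 6+3+3=12, value 17+30+18=65
- C+E+G: duration 3+3+6=12, value 30+18+15=63
- C+F: duration 3+8=11, value 30+23=53
- C+E: duration 3+3=6, value 30+18=48
- A+C: duration 6+3=9, value 17+30=47
Best: 65 pts.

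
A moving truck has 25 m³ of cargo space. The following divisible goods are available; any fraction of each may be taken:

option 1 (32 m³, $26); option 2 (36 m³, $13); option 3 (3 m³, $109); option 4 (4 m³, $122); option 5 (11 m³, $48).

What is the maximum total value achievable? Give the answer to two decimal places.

284.69

Take in order of value per unit:
- option 3 (109/3 per unit): all 3 → value 109, running total 109.00
- option 4 (122/4 per unit): all 4 → value 122, running total 231.00
- option 5 (48/11 per unit): all 11 → value 48, running total 279.00
- option 1 (26/32 per unit): 7 of 32 → value 7×26/32 = 5.6875, running total 284.69
Total 284.69.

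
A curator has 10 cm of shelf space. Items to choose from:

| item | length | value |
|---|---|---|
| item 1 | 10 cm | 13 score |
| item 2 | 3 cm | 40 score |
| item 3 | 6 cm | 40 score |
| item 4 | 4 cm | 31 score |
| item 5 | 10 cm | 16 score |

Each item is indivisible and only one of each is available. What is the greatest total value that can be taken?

80 score

This is a 0/1 knapsack; check combinations near the capacity.
- item 2+item 3: length 3+6=9, value 40+40=80
- item 2+item 4: length 3+4=7, value 40+31=71
- item 3+item 4: length 6+4=10, value 40+31=71
- item 2: length 3, value 40
- item 3: length 6, value 40
Best: 80 score.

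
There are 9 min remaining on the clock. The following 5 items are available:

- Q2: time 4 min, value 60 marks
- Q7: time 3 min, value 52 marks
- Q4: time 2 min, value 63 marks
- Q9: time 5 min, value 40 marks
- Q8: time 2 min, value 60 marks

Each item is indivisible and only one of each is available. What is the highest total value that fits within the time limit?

Check high-value combinations within 9 min:
- Q2+Q4+Q8: time 4+2+2=8, value 60+63+60=183
- Q7+Q4+Q8: time 3+2+2=7, value 52+63+60=175
- Q2+Q7+Q4: time 4+3+2=9, value 60+52+63=175
- Q2+Q7+Q8: time 4+3+2=9, value 60+52+60=172
- Q4+Q9+Q8: time 2+5+2=9, value 63+40+60=163
Best: 183 marks.

183 marks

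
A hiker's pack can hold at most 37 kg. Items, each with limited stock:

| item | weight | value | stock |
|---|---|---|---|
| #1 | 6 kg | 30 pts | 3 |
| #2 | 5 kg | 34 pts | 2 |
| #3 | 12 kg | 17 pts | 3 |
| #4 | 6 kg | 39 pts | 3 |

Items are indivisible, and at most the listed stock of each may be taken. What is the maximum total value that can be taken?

215 pts

Top feasible selections:
- 1×#1 + 2×#2 + 3×#4: weight 34, value 215
- 2×#1 + 1×#2 + 3×#4: weight 35, value 211
- 3×#1 + 3×#4: weight 36, value 207
Best: 215 pts.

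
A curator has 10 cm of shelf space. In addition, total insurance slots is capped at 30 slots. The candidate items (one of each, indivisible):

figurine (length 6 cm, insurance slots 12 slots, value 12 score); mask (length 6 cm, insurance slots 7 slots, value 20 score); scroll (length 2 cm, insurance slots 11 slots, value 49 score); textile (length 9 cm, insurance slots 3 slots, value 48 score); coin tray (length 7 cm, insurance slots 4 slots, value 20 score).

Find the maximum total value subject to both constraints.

69 score

Feasible sets respecting both limits:
- mask+scroll: length 8, insurance slots 18, value 69
- scroll+coin tray: length 9, insurance slots 15, value 69
- figurine+scroll: length 8, insurance slots 23, value 61
- scroll: length 2, insurance slots 11, value 49
Best: 69 score.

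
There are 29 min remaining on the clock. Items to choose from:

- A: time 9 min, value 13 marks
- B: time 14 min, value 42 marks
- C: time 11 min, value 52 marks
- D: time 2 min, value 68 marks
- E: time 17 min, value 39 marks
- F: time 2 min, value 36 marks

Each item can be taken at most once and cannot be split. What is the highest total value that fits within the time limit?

198 marks

Check high-value combinations within 29 min:
- B+C+D+F: time 14+11+2+2=29, value 42+52+68+36=198
- A+C+D+F: time 9+11+2+2=24, value 13+52+68+36=169
- B+C+D: time 14+11+2=27, value 42+52+68=162
- A+B+D+F: time 9+14+2+2=27, value 13+42+68+36=159
Best: 198 marks.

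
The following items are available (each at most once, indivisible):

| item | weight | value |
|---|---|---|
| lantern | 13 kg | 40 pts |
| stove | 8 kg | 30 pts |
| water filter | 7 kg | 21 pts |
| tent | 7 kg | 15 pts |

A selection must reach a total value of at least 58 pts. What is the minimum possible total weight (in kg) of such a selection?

Subsets with value ≥ 58, sorted by total weight:
- lantern+water filter: weight 20, value 61
- lantern+stove: weight 21, value 70
Minimum weight: 20 kg.

20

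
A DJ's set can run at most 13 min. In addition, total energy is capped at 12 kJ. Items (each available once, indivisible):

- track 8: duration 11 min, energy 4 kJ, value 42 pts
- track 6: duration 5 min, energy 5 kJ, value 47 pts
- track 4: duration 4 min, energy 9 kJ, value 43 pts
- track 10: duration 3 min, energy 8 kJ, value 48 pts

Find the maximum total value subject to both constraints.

48 pts

Feasible sets respecting both limits:
- track 10: duration 3, energy 8, value 48
- track 6: duration 5, energy 5, value 47
- track 4: duration 4, energy 9, value 43
- track 8: duration 11, energy 4, value 42
Best: 48 pts.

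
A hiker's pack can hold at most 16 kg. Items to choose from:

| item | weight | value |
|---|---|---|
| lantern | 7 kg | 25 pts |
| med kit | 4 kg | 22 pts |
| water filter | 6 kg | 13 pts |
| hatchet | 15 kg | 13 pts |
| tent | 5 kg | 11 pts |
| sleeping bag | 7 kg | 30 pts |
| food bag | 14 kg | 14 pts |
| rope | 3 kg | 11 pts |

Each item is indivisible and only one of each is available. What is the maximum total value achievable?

63 pts

Check high-value combinations within 16 kg:
- med kit+sleeping bag+rope: weight 4+7+3=14, value 22+30+11=63
- med kit+tent+sleeping bag: weight 4+5+7=16, value 22+11+30=63
- lantern+med kit+rope: weight 7+4+3=14, value 25+22+11=58
- lantern+med kit+tent: weight 7+4+5=16, value 25+22+11=58
- lantern+sleeping bag: weight 7+7=14, value 25+30=55
Best: 63 pts.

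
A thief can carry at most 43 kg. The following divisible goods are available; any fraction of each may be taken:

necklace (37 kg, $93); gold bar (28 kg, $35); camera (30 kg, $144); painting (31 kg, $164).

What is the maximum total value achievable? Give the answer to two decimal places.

221.60

Take in order of value per unit:
- painting (164/31 per unit): all 31 → value 164, running total 164.00
- camera (144/30 per unit): 12 of 30 → value 12×144/30 = 57.6000, running total 221.60
Total 221.60.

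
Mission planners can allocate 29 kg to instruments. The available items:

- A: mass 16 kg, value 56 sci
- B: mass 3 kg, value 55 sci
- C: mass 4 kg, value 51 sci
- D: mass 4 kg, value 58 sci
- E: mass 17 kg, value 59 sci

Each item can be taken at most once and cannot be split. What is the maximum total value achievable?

This is a 0/1 knapsack; check combinations near the capacity.
- B+C+D+E: mass 3+4+4+17=28, value 55+51+58+59=223
- A+B+C+D: mass 16+3+4+4=27, value 56+55+51+58=220
- B+D+E: mass 3+4+17=24, value 55+58+59=172
- A+B+D: mass 16+3+4=23, value 56+55+58=169
Best: 223 sci.

223 sci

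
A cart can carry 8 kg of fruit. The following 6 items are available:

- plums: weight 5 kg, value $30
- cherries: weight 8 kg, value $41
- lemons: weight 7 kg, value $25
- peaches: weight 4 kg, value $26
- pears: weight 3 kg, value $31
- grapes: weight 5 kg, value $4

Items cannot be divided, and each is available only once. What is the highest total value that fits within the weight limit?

$61

Check high-value combinations within 8 kg:
- plums+pears: weight 5+3=8, value 30+31=61
- peaches+pears: weight 4+3=7, value 26+31=57
- cherries: weight 8, value 41
Best: $61.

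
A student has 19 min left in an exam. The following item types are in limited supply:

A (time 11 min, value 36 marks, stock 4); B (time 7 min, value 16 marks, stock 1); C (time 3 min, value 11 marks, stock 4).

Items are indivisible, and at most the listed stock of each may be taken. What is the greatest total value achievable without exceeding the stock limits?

Best selections within time 19 and stock limits:
- 1×B + 4×C: time 19, value 60
- 1×A + 2×C: time 17, value 58
- 1×A + 1×B: time 18, value 52
Best: 60 marks.

60 marks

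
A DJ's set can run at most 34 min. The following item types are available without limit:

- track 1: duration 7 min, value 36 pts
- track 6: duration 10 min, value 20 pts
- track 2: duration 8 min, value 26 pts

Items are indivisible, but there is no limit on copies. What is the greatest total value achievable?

144 pts

Best value-per-unit is track 1 at 36/7, and filling with it alone uses duration 4×7=28. No mix of the others beats 4×36 = 144.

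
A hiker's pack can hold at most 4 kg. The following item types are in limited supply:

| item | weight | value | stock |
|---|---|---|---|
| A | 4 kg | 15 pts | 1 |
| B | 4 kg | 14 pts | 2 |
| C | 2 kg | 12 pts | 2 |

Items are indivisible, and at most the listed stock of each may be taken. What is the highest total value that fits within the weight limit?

24 pts

Best selections within weight 4 and stock limits:
- 2×C: weight 4, value 24
- 1×A: weight 4, value 15
- 1×B: weight 4, value 14
Best: 24 pts.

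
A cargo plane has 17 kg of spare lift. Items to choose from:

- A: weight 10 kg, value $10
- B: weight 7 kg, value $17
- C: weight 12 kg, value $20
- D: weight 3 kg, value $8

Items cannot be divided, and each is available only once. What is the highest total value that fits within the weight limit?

$28

Check high-value combinations within 17 kg:
- C+D: weight 12+3=15, value 20+8=28
- A+B: weight 10+7=17, value 10+17=27
- B+D: weight 7+3=10, value 17+8=25
- C: weight 12, value 20
- A+D: weight 10+3=13, value 10+8=18
Best: $28.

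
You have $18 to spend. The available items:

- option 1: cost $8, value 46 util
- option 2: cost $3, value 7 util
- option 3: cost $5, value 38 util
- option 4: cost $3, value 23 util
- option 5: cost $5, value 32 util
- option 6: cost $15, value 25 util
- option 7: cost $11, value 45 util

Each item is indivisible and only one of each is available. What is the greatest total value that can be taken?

116 util

Check high-value combinations within $18:
- option 1+option 3+option 5: cost 8+5+5=18, value 46+38+32=116
- option 1+option 3+option 4: cost 8+5+3=16, value 46+38+23=107
- option 1+option 4+option 5: cost 8+3+5=16, value 46+23+32=101
Best: 116 util.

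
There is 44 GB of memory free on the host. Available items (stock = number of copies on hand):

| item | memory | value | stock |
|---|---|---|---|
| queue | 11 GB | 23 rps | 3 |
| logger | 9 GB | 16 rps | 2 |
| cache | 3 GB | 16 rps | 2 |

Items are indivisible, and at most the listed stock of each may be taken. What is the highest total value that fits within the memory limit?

101 rps

Top feasible selections:
- 3×queue + 2×cache: memory 39, value 101
- 2×queue + 1×logger + 2×cache: memory 37, value 94
- 2×queue + 2×logger + 1×cache: memory 43, value 94
Best: 101 rps.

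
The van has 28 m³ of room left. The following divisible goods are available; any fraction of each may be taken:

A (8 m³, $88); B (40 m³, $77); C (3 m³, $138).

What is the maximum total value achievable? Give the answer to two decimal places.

258.73

Take in order of value per unit:
- C (138/3 per unit): all 3 → value 138, running total 138.00
- A (88/8 per unit): all 8 → value 88, running total 226.00
- B (77/40 per unit): 17 of 40 → value 17×77/40 = 32.7250, running total 258.73
Total 258.73.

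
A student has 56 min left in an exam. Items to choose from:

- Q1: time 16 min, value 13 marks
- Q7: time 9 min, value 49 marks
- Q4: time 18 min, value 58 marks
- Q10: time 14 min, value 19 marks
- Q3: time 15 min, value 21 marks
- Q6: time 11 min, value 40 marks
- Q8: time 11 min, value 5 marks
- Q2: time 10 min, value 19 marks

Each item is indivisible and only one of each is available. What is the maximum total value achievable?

168 marks

This is a 0/1 knapsack; check combinations near the capacity.
- Q7+Q4+Q3+Q6: time 9+18+15+11=53, value 49+58+21+40=168
- Q7+Q4+Q6+Q2: time 9+18+11+10=48, value 49+58+40+19=166
- Q7+Q4+Q10+Q6: time 9+18+14+11=52, value 49+58+19+40=166
- Q1+Q7+Q4+Q6: time 16+9+18+11=54, value 13+49+58+40=160
Best: 168 marks.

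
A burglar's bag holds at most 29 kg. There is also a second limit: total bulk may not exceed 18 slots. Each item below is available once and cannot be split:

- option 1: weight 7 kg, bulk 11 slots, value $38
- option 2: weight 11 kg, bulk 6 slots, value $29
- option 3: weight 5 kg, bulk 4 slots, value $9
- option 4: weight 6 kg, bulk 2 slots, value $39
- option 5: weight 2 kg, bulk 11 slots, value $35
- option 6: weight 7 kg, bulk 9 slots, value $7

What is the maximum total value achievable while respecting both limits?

Feasible sets respecting both limits:
- option 1+option 3+option 4: weight 18, bulk 17, value 86
- option 3+option 4+option 5: weight 13, bulk 17, value 83
- option 1+option 4: weight 13, bulk 13, value 77
- option 2+option 3+option 4: weight 22, bulk 12, value 77
Best: $86.

$86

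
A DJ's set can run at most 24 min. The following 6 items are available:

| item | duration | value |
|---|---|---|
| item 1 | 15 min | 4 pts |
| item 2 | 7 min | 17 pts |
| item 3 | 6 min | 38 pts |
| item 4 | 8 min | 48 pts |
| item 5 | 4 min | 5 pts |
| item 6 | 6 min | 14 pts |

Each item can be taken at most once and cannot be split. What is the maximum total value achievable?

105 pts

Check high-value combinations within 24 min:
- item 3+item 4+item 5+item 6: duration 6+8+4+6=24, value 38+48+5+14=105
- item 2+item 3+item 4: duration 7+6+8=21, value 17+38+48=103
- item 3+item 4+item 6: duration 6+8+6=20, value 38+48+14=100
Best: 105 pts.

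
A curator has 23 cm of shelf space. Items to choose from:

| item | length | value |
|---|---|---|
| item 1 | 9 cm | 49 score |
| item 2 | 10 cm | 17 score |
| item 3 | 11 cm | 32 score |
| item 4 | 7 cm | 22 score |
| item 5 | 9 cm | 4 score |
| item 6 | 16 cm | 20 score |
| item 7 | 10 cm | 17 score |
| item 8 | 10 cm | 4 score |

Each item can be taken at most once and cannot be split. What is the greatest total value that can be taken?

81 score

Check high-value combinations within 23 cm:
- item 1+item 3: length 9+11=20, value 49+32=81
- item 1+item 4: length 9+7=16, value 49+22=71
- item 1+item 2: length 9+10=19, value 49+17=66
Best: 81 score.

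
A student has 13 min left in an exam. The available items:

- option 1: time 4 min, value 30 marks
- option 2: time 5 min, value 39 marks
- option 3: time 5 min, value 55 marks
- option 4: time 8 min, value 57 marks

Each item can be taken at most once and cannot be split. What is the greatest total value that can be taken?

112 marks

Check high-value combinations within 13 min:
- option 3+option 4: time 5+8=13, value 55+57=112
- option 2+option 4: time 5+8=13, value 39+57=96
- option 2+option 3: time 5+5=10, value 39+55=94
Best: 112 marks.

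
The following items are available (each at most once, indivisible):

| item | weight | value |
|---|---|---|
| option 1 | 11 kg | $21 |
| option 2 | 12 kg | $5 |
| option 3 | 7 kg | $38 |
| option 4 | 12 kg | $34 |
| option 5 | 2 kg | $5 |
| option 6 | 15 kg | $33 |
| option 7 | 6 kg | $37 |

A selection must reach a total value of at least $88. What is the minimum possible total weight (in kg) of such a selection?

24

Subsets with value ≥ 88, sorted by total weight:
- option 1+option 3+option 7: weight 24, value 96
- option 3+option 4+option 7: weight 25, value 109
- option 1+option 3+option 5+option 7: weight 26, value 101
- option 3+option 4+option 5+option 7: weight 27, value 114
Minimum weight: 24 kg.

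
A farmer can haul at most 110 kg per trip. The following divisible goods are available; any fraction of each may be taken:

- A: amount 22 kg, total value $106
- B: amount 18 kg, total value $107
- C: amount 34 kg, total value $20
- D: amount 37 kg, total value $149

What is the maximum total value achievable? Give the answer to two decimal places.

381.41

Take in order of value per unit:
- B (107/18 per unit): all 18 → value 107, running total 107.00
- A (106/22 per unit): all 22 → value 106, running total 213.00
- D (149/37 per unit): all 37 → value 149, running total 362.00
- C (20/34 per unit): 33 of 34 → value 33×20/34 = 19.4118, running total 381.41
Total 381.41.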